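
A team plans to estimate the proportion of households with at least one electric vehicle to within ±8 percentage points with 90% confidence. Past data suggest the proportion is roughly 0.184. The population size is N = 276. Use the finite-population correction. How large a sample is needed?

For a proportion with margin E = 0.08 at 90% confidence, z = 1.645.
n = p̂(1−p̂)(z/E)² = 0.184 × 0.816 × (1.645/0.08)² = 63.48 — call this n₀.
Finite-population correction with N = 276: n = n₀ / (1 + (n₀−1)/N) = 63.48 / 1.226 = 51.78
Round up: n = 52.

52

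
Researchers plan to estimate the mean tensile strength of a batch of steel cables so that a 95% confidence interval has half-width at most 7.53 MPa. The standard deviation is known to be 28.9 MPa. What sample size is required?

For a mean, the margin of error is E = z·σ/√n, so n = (zσ/E)².
At 95% confidence, z = 1.960.
n = (1.960 × 28.9 / 7.53)² = 56.59
Round up: n = 57.

57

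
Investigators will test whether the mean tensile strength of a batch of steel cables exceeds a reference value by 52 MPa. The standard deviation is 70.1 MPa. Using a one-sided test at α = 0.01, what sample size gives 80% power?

19

For a one-sample z-test, n = ((z_α + z_β)·σ/δ)².
z_α = 2.326 (one-sided α = 0.01); z_β = 0.842 (power 80% → β = 0.2).
n = (3.168 × 70.1 / 52)² = 18.24
Round up: n = 19.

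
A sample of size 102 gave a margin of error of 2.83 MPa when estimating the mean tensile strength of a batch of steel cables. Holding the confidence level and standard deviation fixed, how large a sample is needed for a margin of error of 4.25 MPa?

46

Margin of error scales as 1/√n, so n₂ = n₁·(E₁/E₂)².
n₂ = 102 × (2.83/4.25)² = 102 × 0.4434 = 45.23
Round up: n₂ = 46.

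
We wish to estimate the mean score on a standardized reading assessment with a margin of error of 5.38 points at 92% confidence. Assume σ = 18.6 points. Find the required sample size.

For a mean, the margin of error is E = z·σ/√n, so n = (zσ/E)².
At 92% confidence, z = 1.751.
n = (1.751 × 18.6 / 5.38)² = 36.65
Round up: n = 37.

n = 37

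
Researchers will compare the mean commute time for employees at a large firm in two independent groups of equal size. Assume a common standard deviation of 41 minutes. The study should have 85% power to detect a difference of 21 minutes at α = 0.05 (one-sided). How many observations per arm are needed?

55 per group

For two equal groups, n per group = 2·((z_α + z_β)·σ/δ)².
z_α = 1.645; z_β = 1.036 (power 85%).
n = 2 × (2.681 × 41 / 21)² = 2 × 27.40 = 54.80
Round up: n = 55 per group.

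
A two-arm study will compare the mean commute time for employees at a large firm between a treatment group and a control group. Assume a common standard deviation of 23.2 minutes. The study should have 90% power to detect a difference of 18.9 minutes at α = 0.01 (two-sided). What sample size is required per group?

45 per group

For two equal groups, n per group = 2·((z_{α/2} + z_β)·σ/δ)².
z_{α/2} = 2.576; z_β = 1.282 (power 90%).
n = 2 × (3.858 × 23.2 / 18.9)² = 2 × 22.43 = 44.86
Round up: n = 45 per group.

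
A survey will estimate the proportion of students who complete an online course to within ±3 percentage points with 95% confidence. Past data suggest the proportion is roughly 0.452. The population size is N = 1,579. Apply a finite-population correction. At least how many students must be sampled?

n = 634

For a proportion with margin E = 0.03 at 95% confidence, z = 1.960.
n = p̂(1−p̂)(z/E)² = 0.452 × 0.548 × (1.960/0.03)² = 1057.28 — call this n₀.
Finite-population correction with N = 1,579: n = n₀ / (1 + (n₀−1)/N) = 1057.28 / 1.669 = 633.48
Round up: n = 634.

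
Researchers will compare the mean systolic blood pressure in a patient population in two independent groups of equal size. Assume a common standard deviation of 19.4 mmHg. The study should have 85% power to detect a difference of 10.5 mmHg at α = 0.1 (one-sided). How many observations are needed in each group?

37 per group

For two equal groups, n per group = 2·((z_α + z_β)·σ/δ)².
z_α = 1.282; z_β = 1.036 (power 85%).
n = 2 × (2.318 × 19.4 / 10.5)² = 2 × 18.34 = 36.68
Round up: n = 37 per group.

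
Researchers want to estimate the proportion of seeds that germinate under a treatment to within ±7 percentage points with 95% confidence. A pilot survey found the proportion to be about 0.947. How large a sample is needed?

For a proportion with margin E = 0.07 at 95% confidence, z = 1.960.
n = p̂(1−p̂)(z/E)² = 0.947 × 0.053 × (1.960/0.07)² = 39.35
Round up: n = 40.

40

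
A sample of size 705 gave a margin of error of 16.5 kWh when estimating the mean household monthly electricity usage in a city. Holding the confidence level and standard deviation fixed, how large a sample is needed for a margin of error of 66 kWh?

n = 45

Margin of error scales as 1/√n, so n₂ = n₁·(E₁/E₂)².
n₂ = 705 × (16.5/66)² = 705 × 0.0625 = 44.06
Round up: n₂ = 45.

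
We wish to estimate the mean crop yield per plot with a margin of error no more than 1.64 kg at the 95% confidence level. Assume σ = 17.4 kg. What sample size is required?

433

For a mean, the margin of error is E = z·σ/√n, so n = (zσ/E)².
At 95% confidence, z = 1.960.
n = (1.960 × 17.4 / 1.64)² = 432.44
Round up: n = 433.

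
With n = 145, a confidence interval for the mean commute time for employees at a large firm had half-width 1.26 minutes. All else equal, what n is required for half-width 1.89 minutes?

Margin of error scales as 1/√n, so n₂ = n₁·(E₁/E₂)².
n₂ = 145 × (1.26/1.89)² = 145 × 0.4444 = 64.44
Round up: n₂ = 65.

65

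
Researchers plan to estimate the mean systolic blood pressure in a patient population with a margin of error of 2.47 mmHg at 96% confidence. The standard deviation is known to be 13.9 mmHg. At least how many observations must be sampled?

For a mean, the margin of error is E = z·σ/√n, so n = (zσ/E)².
At 96% confidence, z = 2.054.
n = (2.054 × 13.9 / 2.47)² = 133.61
Round up: n = 134.

n = 134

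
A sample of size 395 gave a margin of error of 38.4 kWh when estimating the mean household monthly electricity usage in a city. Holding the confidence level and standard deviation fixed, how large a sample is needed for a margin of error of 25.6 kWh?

Margin of error scales as 1/√n, so n₂ = n₁·(E₁/E₂)².
n₂ = 395 × (38.4/25.6)² = 395 × 2.25 = 888.75
Round up: n₂ = 889.

889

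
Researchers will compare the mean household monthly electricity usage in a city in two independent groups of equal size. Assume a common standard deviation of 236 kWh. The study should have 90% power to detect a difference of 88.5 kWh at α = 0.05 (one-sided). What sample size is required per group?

For two equal groups, n per group = 2·((z_α + z_β)·σ/δ)².
z_α = 1.645; z_β = 1.282 (power 90%).
n = 2 × (2.927 × 236 / 88.5)² = 2 × 60.92 = 121.84
Round up: n = 122 per group.

122 per group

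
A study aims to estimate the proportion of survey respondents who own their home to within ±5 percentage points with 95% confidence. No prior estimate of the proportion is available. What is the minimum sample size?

For a proportion with margin E = 0.05 at 95% confidence, z = 1.960.
With no prior estimate, use p = 0.5, which maximizes p(1−p) at 0.25.
n = 0.25 × (z/E)² = 0.25 × (1.960/0.05)² = 384.16
Round up: n = 385.

385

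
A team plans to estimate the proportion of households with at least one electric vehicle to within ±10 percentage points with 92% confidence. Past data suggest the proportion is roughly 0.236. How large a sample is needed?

56

For a proportion with margin E = 0.1 at 92% confidence, z = 1.751.
n = p̂(1−p̂)(z/E)² = 0.236 × 0.764 × (1.751/0.1)² = 55.28
Round up: n = 56.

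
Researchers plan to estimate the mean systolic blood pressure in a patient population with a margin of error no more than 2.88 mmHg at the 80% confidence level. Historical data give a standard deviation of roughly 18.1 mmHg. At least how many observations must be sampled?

For a mean, the margin of error is E = z·σ/√n, so n = (zσ/E)².
At 80% confidence, z = 1.282.
n = (1.282 × 18.1 / 2.88)² = 64.92
Round up: n = 65.

n = 65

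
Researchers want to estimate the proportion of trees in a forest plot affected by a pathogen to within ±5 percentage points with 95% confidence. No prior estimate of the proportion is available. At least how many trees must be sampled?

385

For a proportion with margin E = 0.05 at 95% confidence, z = 1.960.
With no prior estimate, use p = 0.5, which maximizes p(1−p) at 0.25.
n = 0.25 × (z/E)² = 0.25 × (1.960/0.05)² = 384.16
Round up: n = 385.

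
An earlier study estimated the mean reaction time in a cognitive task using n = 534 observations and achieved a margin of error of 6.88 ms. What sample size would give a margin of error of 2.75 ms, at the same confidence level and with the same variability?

n = 3343

Margin of error scales as 1/√n, so n₂ = n₁·(E₁/E₂)².
n₂ = 534 × (6.88/2.75)² = 534 × 6.259 = 3342.31
Round up: n₂ = 3343.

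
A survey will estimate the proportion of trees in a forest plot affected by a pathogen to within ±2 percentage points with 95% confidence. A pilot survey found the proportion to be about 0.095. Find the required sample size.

826

For a proportion with margin E = 0.02 at 95% confidence, z = 1.960.
n = p̂(1−p̂)(z/E)² = 0.095 × 0.905 × (1.960/0.02)² = 825.70
Round up: n = 826.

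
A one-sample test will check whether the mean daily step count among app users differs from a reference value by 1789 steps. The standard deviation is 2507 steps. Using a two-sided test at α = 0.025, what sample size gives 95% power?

30

For a one-sample z-test, n = ((z_{α/2} + z_β)·σ/δ)².
z_{α/2} = 2.241 (two-sided α = 0.025); z_β = 1.645 (power 95% → β = 0.05).
n = (3.886 × 2507 / 1789)² = 29.65
Round up: n = 30.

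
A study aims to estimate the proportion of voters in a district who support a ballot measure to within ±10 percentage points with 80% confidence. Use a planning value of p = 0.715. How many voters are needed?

For a proportion with margin E = 0.1 at 80% confidence, z = 1.282.
n = p̂(1−p̂)(z/E)² = 0.715 × 0.285 × (1.282/0.1)² = 33.49
Round up: n = 34.

n = 34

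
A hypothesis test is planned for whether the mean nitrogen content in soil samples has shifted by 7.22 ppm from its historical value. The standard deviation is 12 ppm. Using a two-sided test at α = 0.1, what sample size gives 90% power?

n = 24

For a one-sample z-test, n = ((z_{α/2} + z_β)·σ/δ)².
z_{α/2} = 1.645 (two-sided α = 0.1); z_β = 1.282 (power 90% → β = 0.1).
n = (2.927 × 12 / 7.22)² = 23.67
Round up: n = 24.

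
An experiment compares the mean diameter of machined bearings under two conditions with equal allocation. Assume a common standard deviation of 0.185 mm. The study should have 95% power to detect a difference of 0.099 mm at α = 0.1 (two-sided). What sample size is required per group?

76 per group

For two equal groups, n per group = 2·((z_{α/2} + z_β)·σ/δ)².
z_{α/2} = 1.645; z_β = 1.645 (power 95%).
n = 2 × (3.290 × 0.185 / 0.099)² = 2 × 37.80 = 75.60
Round up: n = 76 per group.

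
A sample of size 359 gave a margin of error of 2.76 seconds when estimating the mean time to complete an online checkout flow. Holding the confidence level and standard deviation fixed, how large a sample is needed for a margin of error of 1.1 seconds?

2261

Margin of error scales as 1/√n, so n₂ = n₁·(E₁/E₂)².
n₂ = 359 × (2.76/1.1)² = 359 × 6.296 = 2260.26
Round up: n₂ = 2261.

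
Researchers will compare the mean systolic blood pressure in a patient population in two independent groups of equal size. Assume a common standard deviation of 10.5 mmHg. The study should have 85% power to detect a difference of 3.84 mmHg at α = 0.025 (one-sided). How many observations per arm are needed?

For two equal groups, n per group = 2·((z_α + z_β)·σ/δ)².
z_α = 1.960; z_β = 1.036 (power 85%).
n = 2 × (2.996 × 10.5 / 3.84)² = 2 × 67.11 = 134.22
Round up: n = 135 per group.

135 per group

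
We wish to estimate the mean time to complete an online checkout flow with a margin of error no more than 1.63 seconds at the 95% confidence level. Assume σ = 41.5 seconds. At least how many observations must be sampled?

n = 2491

For a mean, the margin of error is E = z·σ/√n, so n = (zσ/E)².
At 95% confidence, z = 1.960.
n = (1.960 × 41.5 / 1.63)² = 2490.19
Round up: n = 2491.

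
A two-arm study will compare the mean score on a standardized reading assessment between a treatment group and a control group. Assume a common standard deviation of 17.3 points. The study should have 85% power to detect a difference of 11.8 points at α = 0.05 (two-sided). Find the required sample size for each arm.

For two equal groups, n per group = 2·((z_{α/2} + z_β)·σ/δ)².
z_{α/2} = 1.960; z_β = 1.036 (power 85%).
n = 2 × (2.996 × 17.3 / 11.8)² = 2 × 19.29 = 38.58
Round up: n = 39 per group.

39 per group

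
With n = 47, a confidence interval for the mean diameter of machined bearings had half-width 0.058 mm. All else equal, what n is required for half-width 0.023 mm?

299

Margin of error scales as 1/√n, so n₂ = n₁·(E₁/E₂)².
n₂ = 47 × (0.058/0.023)² = 47 × 6.359 = 298.87
Round up: n₂ = 299.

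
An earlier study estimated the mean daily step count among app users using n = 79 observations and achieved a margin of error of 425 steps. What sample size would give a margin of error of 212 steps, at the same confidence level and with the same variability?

318

Margin of error scales as 1/√n, so n₂ = n₁·(E₁/E₂)².
n₂ = 79 × (425/212)² = 79 × 4.019 = 317.50
Round up: n₂ = 318.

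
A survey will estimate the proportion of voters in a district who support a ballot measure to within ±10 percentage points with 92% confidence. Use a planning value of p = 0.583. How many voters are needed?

For a proportion with margin E = 0.1 at 92% confidence, z = 1.751.
n = p̂(1−p̂)(z/E)² = 0.583 × 0.417 × (1.751/0.1)² = 74.54
Round up: n = 75.

75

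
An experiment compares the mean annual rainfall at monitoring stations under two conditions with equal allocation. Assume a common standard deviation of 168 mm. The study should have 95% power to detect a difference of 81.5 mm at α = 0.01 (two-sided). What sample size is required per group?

152 per group

For two equal groups, n per group = 2·((z_{α/2} + z_β)·σ/δ)².
z_{α/2} = 2.576; z_β = 1.645 (power 95%).
n = 2 × (4.221 × 168 / 81.5)² = 2 × 75.71 = 151.42
Round up: n = 152 per group.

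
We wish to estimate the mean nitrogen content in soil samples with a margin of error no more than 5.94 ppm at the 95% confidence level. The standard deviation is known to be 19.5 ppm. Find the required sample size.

42

For a mean, the margin of error is E = z·σ/√n, so n = (zσ/E)².
At 95% confidence, z = 1.960.
n = (1.960 × 19.5 / 5.94)² = 41.40
Round up: n = 42.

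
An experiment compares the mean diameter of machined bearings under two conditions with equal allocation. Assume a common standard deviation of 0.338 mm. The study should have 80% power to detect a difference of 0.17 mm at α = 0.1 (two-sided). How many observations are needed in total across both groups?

98 total

For two equal groups, n per group = 2·((z_{α/2} + z_β)·σ/δ)².
z_{α/2} = 1.645; z_β = 0.842 (power 80%).
n = 2 × (2.487 × 0.338 / 0.17)² = 2 × 24.45 = 48.90
Round up: n = 49 per group.
Total across both groups: 2 × 49 = 98.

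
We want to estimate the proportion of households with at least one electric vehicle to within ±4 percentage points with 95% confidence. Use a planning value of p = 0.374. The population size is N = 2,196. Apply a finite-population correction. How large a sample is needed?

448

For a proportion with margin E = 0.04 at 95% confidence, z = 1.960.
n = p̂(1−p̂)(z/E)² = 0.374 × 0.626 × (1.960/0.04)² = 562.13 — call this n₀.
Finite-population correction with N = 2,196: n = n₀ / (1 + (n₀−1)/N) = 562.13 / 1.256 = 447.56
Round up: n = 448.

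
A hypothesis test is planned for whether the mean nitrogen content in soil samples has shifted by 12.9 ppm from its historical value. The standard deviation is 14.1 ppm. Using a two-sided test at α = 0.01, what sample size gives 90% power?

For a one-sample z-test, n = ((z_{α/2} + z_β)·σ/δ)².
z_{α/2} = 2.576 (two-sided α = 0.01); z_β = 1.282 (power 90% → β = 0.1).
n = (3.858 × 14.1 / 12.9)² = 17.78
Round up: n = 18.

18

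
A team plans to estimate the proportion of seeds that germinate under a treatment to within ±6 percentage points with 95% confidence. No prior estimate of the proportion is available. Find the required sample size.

267

For a proportion with margin E = 0.06 at 95% confidence, z = 1.960.
With no prior estimate, use p = 0.5, which maximizes p(1−p) at 0.25.
n = 0.25 × (z/E)² = 0.25 × (1.960/0.06)² = 266.78
Round up: n = 267.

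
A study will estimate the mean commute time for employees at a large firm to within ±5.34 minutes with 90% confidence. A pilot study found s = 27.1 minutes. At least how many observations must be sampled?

For a mean, the margin of error is E = z·σ/√n, so n = (zσ/E)².
At 90% confidence, z = 1.645.
n = (1.645 × 27.1 / 5.34)² = 69.69
Round up: n = 70.

70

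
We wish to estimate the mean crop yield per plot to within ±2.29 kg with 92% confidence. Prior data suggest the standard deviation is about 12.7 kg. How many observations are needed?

For a mean, the margin of error is E = z·σ/√n, so n = (zσ/E)².
At 92% confidence, z = 1.751.
n = (1.751 × 12.7 / 2.29)² = 94.30
Round up: n = 95.

95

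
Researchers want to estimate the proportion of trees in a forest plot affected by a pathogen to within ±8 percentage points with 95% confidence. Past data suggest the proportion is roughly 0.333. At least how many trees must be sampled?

134

For a proportion with margin E = 0.08 at 95% confidence, z = 1.960.
n = p̂(1−p̂)(z/E)² = 0.333 × 0.667 × (1.960/0.08)² = 133.32
Round up: n = 134.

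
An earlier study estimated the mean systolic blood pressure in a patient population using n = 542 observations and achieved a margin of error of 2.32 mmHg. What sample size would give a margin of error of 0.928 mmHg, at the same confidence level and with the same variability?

3388

Margin of error scales as 1/√n, so n₂ = n₁·(E₁/E₂)².
n₂ = 542 × (2.32/0.928)² = 542 × 6.25 = 3387.50
Round up: n₂ = 3388.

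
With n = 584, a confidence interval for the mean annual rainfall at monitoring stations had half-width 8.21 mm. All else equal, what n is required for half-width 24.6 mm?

Margin of error scales as 1/√n, so n₂ = n₁·(E₁/E₂)².
n₂ = 584 × (8.21/24.6)² = 584 × 0.1114 = 65.06
Round up: n₂ = 66.

66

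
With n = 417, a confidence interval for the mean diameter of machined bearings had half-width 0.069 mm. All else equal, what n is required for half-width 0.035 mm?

Margin of error scales as 1/√n, so n₂ = n₁·(E₁/E₂)².
n₂ = 417 × (0.069/0.035)² = 417 × 3.887 = 1620.88
Round up: n₂ = 1621.

1621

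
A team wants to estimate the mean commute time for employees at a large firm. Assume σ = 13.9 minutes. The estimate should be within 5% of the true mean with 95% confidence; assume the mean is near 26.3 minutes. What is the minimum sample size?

430

For a mean, the margin of error is E = z·σ/√n, so n = (zσ/E)².
At 95% confidence, z = 1.960.
E = 5% of 26.3 = 1.315 minutes.
n = (1.960 × 13.9 / 1.315)² = 429.23
Round up: n = 430.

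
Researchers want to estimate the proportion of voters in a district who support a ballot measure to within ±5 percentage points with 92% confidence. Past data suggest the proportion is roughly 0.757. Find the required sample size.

226

For a proportion with margin E = 0.05 at 92% confidence, z = 1.751.
n = p̂(1−p̂)(z/E)² = 0.757 × 0.243 × (1.751/0.05)² = 225.60
Round up: n = 226.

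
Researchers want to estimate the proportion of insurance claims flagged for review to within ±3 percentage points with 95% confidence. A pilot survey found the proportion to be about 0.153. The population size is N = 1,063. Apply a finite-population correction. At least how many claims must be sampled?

For a proportion with margin E = 0.03 at 95% confidence, z = 1.960.
n = p̂(1−p̂)(z/E)² = 0.153 × 0.847 × (1.960/0.03)² = 553.15 — call this n₀.
Finite-population correction with N = 1,063: n = n₀ / (1 + (n₀−1)/N) = 553.15 / 1.519 = 364.15
Round up: n = 365.

n = 365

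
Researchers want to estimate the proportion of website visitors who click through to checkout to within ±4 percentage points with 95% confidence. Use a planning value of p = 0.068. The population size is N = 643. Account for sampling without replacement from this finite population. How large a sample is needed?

For a proportion with margin E = 0.04 at 95% confidence, z = 1.960.
n = p̂(1−p̂)(z/E)² = 0.068 × 0.932 × (1.960/0.04)² = 152.17 — call this n₀.
Finite-population correction with N = 643: n = n₀ / (1 + (n₀−1)/N) = 152.17 / 1.235 = 123.21
Round up: n = 124.

n = 124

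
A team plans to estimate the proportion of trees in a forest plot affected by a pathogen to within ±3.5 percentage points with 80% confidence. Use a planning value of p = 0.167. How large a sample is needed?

For a proportion with margin E = 0.035 at 80% confidence, z = 1.282.
n = p̂(1−p̂)(z/E)² = 0.167 × 0.833 × (1.282/0.035)² = 186.64
Round up: n = 187.

187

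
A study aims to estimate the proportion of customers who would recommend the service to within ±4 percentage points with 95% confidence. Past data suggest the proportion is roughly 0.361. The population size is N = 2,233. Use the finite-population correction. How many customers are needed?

For a proportion with margin E = 0.04 at 95% confidence, z = 1.960.
n = p̂(1−p̂)(z/E)² = 0.361 × 0.639 × (1.960/0.04)² = 553.86 — call this n₀.
Finite-population correction with N = 2,233: n = n₀ / (1 + (n₀−1)/N) = 553.86 / 1.248 = 443.80
Round up: n = 444.

444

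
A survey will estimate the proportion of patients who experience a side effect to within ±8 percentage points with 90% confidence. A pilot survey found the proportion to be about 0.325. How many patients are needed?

For a proportion with margin E = 0.08 at 90% confidence, z = 1.645.
n = p̂(1−p̂)(z/E)² = 0.325 × 0.675 × (1.645/0.08)² = 92.76
Round up: n = 93.

93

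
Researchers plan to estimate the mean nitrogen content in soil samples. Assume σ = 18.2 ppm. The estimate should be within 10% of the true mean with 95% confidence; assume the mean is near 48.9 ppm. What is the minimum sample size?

54

For a mean, the margin of error is E = z·σ/√n, so n = (zσ/E)².
At 95% confidence, z = 1.960.
E = 10% of 48.9 = 4.89 ppm.
n = (1.960 × 18.2 / 4.89)² = 53.22
Round up: n = 54.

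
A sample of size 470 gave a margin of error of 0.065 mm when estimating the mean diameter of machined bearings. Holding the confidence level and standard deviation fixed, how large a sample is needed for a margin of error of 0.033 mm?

Margin of error scales as 1/√n, so n₂ = n₁·(E₁/E₂)².
n₂ = 470 × (0.065/0.033)² = 470 × 3.88 = 1823.60
Round up: n₂ = 1824.

1824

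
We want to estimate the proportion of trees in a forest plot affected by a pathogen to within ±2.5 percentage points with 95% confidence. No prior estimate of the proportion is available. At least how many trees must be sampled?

1537

For a proportion with margin E = 0.025 at 95% confidence, z = 1.960.
With no prior estimate, use p = 0.5, which maximizes p(1−p) at 0.25.
n = 0.25 × (z/E)² = 0.25 × (1.960/0.025)² = 1536.64
Round up: n = 1537.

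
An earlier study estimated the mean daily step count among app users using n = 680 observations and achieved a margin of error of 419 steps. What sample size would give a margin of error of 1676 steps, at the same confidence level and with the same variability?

Margin of error scales as 1/√n, so n₂ = n₁·(E₁/E₂)².
n₂ = 680 × (419/1676)² = 680 × 0.0625 = 42.50
Round up: n₂ = 43.

n = 43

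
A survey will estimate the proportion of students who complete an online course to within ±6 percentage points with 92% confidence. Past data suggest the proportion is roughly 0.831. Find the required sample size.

120

For a proportion with margin E = 0.06 at 92% confidence, z = 1.751.
n = p̂(1−p̂)(z/E)² = 0.831 × 0.169 × (1.751/0.06)² = 119.61
Round up: n = 120.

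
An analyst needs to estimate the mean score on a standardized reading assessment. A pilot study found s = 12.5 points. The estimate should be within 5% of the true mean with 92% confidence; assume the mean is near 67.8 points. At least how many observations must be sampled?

n = 42

For a mean, the margin of error is E = z·σ/√n, so n = (zσ/E)².
At 92% confidence, z = 1.751.
E = 5% of 67.8 = 3.39 points.
n = (1.751 × 12.5 / 3.39)² = 41.69
Round up: n = 42.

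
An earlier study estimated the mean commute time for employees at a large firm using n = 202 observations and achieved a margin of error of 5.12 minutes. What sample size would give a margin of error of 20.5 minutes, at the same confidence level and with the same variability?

Margin of error scales as 1/√n, so n₂ = n₁·(E₁/E₂)².
n₂ = 202 × (5.12/20.5)² = 202 × 0.06238 = 12.60
Round up: n₂ = 13.

13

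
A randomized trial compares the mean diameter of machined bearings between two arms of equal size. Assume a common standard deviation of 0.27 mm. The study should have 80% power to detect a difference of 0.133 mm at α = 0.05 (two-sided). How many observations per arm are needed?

For two equal groups, n per group = 2·((z_{α/2} + z_β)·σ/δ)².
z_{α/2} = 1.960; z_β = 0.842 (power 80%).
n = 2 × (2.802 × 0.27 / 0.133)² = 2 × 32.36 = 64.72
Round up: n = 65 per group.

65 per group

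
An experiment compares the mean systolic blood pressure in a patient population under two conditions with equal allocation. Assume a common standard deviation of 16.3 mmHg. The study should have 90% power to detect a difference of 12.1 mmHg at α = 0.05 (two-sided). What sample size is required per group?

For two equal groups, n per group = 2·((z_{α/2} + z_β)·σ/δ)².
z_{α/2} = 1.960; z_β = 1.282 (power 90%).
n = 2 × (3.242 × 16.3 / 12.1)² = 2 × 19.07 = 38.14
Round up: n = 39 per group.

39 per group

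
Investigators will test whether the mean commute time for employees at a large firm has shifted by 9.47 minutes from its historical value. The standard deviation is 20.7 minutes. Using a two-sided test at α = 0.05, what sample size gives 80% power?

38

For a one-sample z-test, n = ((z_{α/2} + z_β)·σ/δ)².
z_{α/2} = 1.960 (two-sided α = 0.05); z_β = 0.842 (power 80% → β = 0.2).
n = (2.802 × 20.7 / 9.47)² = 37.51
Round up: n = 38.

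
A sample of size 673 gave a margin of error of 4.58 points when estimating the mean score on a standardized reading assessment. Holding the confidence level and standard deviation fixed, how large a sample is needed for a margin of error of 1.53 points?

Margin of error scales as 1/√n, so n₂ = n₁·(E₁/E₂)².
n₂ = 673 × (4.58/1.53)² = 673 × 8.961 = 6030.75
Round up: n₂ = 6031.

n = 6031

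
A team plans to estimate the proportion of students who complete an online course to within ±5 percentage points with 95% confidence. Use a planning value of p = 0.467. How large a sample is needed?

For a proportion with margin E = 0.05 at 95% confidence, z = 1.960.
n = p̂(1−p̂)(z/E)² = 0.467 × 0.533 × (1.960/0.05)² = 382.49
Round up: n = 383.

383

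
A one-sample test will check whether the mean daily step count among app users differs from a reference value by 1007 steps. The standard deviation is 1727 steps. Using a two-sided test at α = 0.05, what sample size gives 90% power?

31

For a one-sample z-test, n = ((z_{α/2} + z_β)·σ/δ)².
z_{α/2} = 1.960 (two-sided α = 0.05); z_β = 1.282 (power 90% → β = 0.1).
n = (3.242 × 1727 / 1007)² = 30.91
Round up: n = 31.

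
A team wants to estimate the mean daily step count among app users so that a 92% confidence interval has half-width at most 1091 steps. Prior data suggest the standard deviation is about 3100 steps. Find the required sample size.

25

For a mean, the margin of error is E = z·σ/√n, so n = (zσ/E)².
At 92% confidence, z = 1.751.
n = (1.751 × 3100 / 1091)² = 24.75
Round up: n = 25.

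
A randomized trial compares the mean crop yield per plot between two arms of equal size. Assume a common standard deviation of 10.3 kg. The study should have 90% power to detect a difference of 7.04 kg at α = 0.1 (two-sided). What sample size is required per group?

37 per group

For two equal groups, n per group = 2·((z_{α/2} + z_β)·σ/δ)².
z_{α/2} = 1.645; z_β = 1.282 (power 90%).
n = 2 × (2.927 × 10.3 / 7.04)² = 2 × 18.34 = 36.68
Round up: n = 37 per group.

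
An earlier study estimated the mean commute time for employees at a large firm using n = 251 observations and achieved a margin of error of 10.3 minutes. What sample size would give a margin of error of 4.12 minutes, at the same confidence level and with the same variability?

1569

Margin of error scales as 1/√n, so n₂ = n₁·(E₁/E₂)².
n₂ = 251 × (10.3/4.12)² = 251 × 6.25 = 1568.75
Round up: n₂ = 1569.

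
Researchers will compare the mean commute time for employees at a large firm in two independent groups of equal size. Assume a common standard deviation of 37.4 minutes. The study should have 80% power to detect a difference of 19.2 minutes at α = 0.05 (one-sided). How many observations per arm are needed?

47 per group

For two equal groups, n per group = 2·((z_α + z_β)·σ/δ)².
z_α = 1.645; z_β = 0.842 (power 80%).
n = 2 × (2.487 × 37.4 / 19.2)² = 2 × 23.47 = 46.94
Round up: n = 47 per group.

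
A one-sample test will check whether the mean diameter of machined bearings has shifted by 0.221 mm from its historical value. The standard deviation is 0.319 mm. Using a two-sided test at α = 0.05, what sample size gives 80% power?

For a one-sample z-test, n = ((z_{α/2} + z_β)·σ/δ)².
z_{α/2} = 1.960 (two-sided α = 0.05); z_β = 0.842 (power 80% → β = 0.2).
n = (2.802 × 0.319 / 0.221)² = 16.36
Round up: n = 17.

17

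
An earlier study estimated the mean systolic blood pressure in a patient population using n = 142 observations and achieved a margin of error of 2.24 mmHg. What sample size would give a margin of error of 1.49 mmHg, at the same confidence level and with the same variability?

321

Margin of error scales as 1/√n, so n₂ = n₁·(E₁/E₂)².
n₂ = 142 × (2.24/1.49)² = 142 × 2.26 = 320.92
Round up: n₂ = 321.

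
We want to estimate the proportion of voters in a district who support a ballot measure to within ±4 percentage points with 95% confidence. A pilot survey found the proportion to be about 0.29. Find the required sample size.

495

For a proportion with margin E = 0.04 at 95% confidence, z = 1.960.
n = p̂(1−p̂)(z/E)² = 0.29 × 0.71 × (1.960/0.04)² = 494.37
Round up: n = 495.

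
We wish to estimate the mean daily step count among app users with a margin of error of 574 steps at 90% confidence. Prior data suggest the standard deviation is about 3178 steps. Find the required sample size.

For a mean, the margin of error is E = z·σ/√n, so n = (zσ/E)².
At 90% confidence, z = 1.645.
n = (1.645 × 3178 / 574)² = 82.95
Round up: n = 83.

83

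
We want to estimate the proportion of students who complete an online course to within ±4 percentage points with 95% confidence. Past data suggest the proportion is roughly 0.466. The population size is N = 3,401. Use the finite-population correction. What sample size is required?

509

For a proportion with margin E = 0.04 at 95% confidence, z = 1.960.
n = p̂(1−p̂)(z/E)² = 0.466 × 0.534 × (1.960/0.04)² = 597.47 — call this n₀.
Finite-population correction with N = 3,401: n = n₀ / (1 + (n₀−1)/N) = 597.47 / 1.175 = 508.49
Round up: n = 509.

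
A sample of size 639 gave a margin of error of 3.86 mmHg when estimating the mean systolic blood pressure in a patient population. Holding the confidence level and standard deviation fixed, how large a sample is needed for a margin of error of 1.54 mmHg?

n = 4015

Margin of error scales as 1/√n, so n₂ = n₁·(E₁/E₂)².
n₂ = 639 × (3.86/1.54)² = 639 × 6.283 = 4014.84
Round up: n₂ = 4015.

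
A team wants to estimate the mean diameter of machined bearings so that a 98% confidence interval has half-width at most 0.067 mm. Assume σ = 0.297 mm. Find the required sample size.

For a mean, the margin of error is E = z·σ/√n, so n = (zσ/E)².
At 98% confidence, z = 2.326.
n = (2.326 × 0.297 / 0.067)² = 106.31
Round up: n = 107.

107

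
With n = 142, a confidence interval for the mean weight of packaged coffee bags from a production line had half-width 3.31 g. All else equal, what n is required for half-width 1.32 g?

893

Margin of error scales as 1/√n, so n₂ = n₁·(E₁/E₂)².
n₂ = 142 × (3.31/1.32)² = 142 × 6.288 = 892.90
Round up: n₂ = 893.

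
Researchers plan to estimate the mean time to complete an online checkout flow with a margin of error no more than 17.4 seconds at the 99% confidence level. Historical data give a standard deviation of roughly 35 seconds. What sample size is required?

27

For a mean, the margin of error is E = z·σ/√n, so n = (zσ/E)².
At 99% confidence, z = 2.576.
n = (2.576 × 35 / 17.4)² = 26.85
Round up: n = 27.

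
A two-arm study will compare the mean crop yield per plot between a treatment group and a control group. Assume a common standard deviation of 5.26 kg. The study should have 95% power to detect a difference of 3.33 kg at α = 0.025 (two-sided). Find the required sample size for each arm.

76 per group

For two equal groups, n per group = 2·((z_{α/2} + z_β)·σ/δ)².
z_{α/2} = 2.241; z_β = 1.645 (power 95%).
n = 2 × (3.886 × 5.26 / 3.33)² = 2 × 37.68 = 75.36
Round up: n = 76 per group.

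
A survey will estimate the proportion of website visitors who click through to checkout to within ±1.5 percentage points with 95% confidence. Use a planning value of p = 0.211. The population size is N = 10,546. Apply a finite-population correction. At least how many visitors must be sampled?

For a proportion with margin E = 0.015 at 95% confidence, z = 1.960.
n = p̂(1−p̂)(z/E)² = 0.211 × 0.789 × (1.960/0.015)² = 2842.43 — call this n₀.
Finite-population correction with N = 10,546: n = n₀ / (1 + (n₀−1)/N) = 2842.43 / 1.269 = 2239.90
Round up: n = 2240.

2240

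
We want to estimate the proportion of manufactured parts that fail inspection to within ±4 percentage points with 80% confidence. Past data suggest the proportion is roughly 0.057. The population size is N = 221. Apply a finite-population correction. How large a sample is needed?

45

For a proportion with margin E = 0.04 at 80% confidence, z = 1.282.
n = p̂(1−p̂)(z/E)² = 0.057 × 0.943 × (1.282/0.04)² = 55.21 — call this n₀.
Finite-population correction with N = 221: n = n₀ / (1 + (n₀−1)/N) = 55.21 / 1.245 = 44.35
Round up: n = 45.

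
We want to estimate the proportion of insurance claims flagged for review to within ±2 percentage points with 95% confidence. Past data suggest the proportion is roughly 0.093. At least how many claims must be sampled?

For a proportion with margin E = 0.02 at 95% confidence, z = 1.960.
n = p̂(1−p̂)(z/E)² = 0.093 × 0.907 × (1.960/0.02)² = 810.11
Round up: n = 811.

811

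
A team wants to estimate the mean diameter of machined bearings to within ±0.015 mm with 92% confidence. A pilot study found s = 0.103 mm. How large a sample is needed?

n = 145

For a mean, the margin of error is E = z·σ/√n, so n = (zσ/E)².
At 92% confidence, z = 1.751.
n = (1.751 × 0.103 / 0.015)² = 144.57
Round up: n = 145.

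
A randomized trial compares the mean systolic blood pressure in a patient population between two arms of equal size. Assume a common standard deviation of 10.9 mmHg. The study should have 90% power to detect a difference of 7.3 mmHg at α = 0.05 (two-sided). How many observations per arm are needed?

For two equal groups, n per group = 2·((z_{α/2} + z_β)·σ/δ)².
z_{α/2} = 1.960; z_β = 1.282 (power 90%).
n = 2 × (3.242 × 10.9 / 7.3)² = 2 × 23.43 = 46.86
Round up: n = 47 per group.

47 per group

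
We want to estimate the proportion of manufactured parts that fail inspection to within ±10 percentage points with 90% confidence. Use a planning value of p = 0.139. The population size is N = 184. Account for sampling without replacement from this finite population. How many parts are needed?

28

For a proportion with margin E = 0.1 at 90% confidence, z = 1.645.
n = p̂(1−p̂)(z/E)² = 0.139 × 0.861 × (1.645/0.1)² = 32.39 — call this n₀.
Finite-population correction with N = 184: n = n₀ / (1 + (n₀−1)/N) = 32.39 / 1.171 = 27.66
Round up: n = 28.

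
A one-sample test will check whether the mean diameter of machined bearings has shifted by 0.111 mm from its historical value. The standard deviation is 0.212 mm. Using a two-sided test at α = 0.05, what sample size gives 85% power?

n = 33

For a one-sample z-test, n = ((z_{α/2} + z_β)·σ/δ)².
z_{α/2} = 1.960 (two-sided α = 0.05); z_β = 1.036 (power 85% → β = 0.15).
n = (2.996 × 0.212 / 0.111)² = 32.74
Round up: n = 33.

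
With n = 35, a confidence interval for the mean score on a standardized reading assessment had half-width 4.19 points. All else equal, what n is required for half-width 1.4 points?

314

Margin of error scales as 1/√n, so n₂ = n₁·(E₁/E₂)².
n₂ = 35 × (4.19/1.4)² = 35 × 8.957 = 313.50
Round up: n₂ = 314.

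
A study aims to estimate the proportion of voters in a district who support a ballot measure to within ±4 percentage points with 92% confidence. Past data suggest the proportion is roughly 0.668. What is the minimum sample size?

425

For a proportion with margin E = 0.04 at 92% confidence, z = 1.751.
n = p̂(1−p̂)(z/E)² = 0.668 × 0.332 × (1.751/0.04)² = 424.98
Round up: n = 425.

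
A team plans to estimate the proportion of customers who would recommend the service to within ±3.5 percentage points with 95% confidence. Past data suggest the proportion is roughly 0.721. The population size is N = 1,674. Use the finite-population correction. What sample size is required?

n = 459

For a proportion with margin E = 0.035 at 95% confidence, z = 1.960.
n = p̂(1−p̂)(z/E)² = 0.721 × 0.279 × (1.960/0.035)² = 630.83 — call this n₀.
Finite-population correction with N = 1,674: n = n₀ / (1 + (n₀−1)/N) = 630.83 / 1.376 = 458.45
Round up: n = 459.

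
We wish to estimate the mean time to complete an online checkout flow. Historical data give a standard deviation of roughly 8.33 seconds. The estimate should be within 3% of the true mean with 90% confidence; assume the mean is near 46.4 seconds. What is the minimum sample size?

For a mean, the margin of error is E = z·σ/√n, so n = (zσ/E)².
At 90% confidence, z = 1.645.
E = 3% of 46.4 = 1.392 seconds.
n = (1.645 × 8.33 / 1.392)² = 96.90
Round up: n = 97.

n = 97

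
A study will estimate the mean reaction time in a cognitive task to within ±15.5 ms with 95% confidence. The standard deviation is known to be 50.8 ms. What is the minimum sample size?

For a mean, the margin of error is E = z·σ/√n, so n = (zσ/E)².
At 95% confidence, z = 1.960.
n = (1.960 × 50.8 / 15.5)² = 41.26
Round up: n = 42.

42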